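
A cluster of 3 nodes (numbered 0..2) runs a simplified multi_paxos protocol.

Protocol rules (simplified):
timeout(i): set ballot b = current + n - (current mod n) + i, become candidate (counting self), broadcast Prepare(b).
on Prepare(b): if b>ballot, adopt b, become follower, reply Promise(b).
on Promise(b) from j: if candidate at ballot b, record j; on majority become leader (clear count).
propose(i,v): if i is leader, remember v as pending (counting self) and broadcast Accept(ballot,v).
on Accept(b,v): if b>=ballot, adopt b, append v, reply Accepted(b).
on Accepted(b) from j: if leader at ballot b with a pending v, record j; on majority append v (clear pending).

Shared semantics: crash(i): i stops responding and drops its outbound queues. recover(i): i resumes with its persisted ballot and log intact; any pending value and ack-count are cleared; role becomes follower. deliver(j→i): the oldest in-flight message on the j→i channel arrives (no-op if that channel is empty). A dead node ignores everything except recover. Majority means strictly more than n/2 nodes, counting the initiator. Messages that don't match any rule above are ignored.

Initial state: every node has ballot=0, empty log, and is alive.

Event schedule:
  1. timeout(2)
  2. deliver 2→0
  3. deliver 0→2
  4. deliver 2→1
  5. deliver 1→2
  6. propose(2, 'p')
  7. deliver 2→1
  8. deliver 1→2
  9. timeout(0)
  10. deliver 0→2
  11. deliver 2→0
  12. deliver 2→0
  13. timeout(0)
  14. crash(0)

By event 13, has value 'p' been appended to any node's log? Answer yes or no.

yes

1. timeout(2):  <2:cand b5 ->
2. deliver 2→0:  <0:foll b5 ->
3. deliver 0→2:  <2:lead b5 ->
4. deliver 2→1:  <1:foll b5 ->
5. deliver 1→2:  nop
6. propose(2,'p'):  nop
7. deliver 2→1:  <1:foll b5 p>
8. deliver 1→2:  <2:lead b5 p>
9. timeout(0):  <0:cand b6 ->
10. deliver 0→2:  <2:foll b6 p>
11. deliver 2→0:  nop
12. deliver 2→0:  <0:lead b6 ->
13. timeout(0):  <0:cand b9 ->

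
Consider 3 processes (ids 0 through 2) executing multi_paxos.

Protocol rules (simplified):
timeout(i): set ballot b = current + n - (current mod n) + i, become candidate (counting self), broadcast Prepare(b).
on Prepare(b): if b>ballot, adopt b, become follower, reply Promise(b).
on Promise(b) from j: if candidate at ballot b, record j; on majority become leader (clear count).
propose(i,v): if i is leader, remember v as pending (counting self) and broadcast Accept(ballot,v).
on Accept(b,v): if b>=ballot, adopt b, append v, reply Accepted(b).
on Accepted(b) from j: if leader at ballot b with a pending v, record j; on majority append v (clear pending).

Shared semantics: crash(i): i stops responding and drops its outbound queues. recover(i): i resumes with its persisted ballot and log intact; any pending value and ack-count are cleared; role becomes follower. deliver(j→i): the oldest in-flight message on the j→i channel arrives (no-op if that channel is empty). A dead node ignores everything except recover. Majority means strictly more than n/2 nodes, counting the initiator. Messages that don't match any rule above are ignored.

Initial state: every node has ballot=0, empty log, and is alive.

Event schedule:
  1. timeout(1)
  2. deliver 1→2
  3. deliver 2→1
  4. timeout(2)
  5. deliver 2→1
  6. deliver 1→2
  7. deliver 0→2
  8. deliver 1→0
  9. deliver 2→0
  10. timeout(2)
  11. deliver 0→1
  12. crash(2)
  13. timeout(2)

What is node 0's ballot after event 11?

8

e1 timeout(1): 1[cand,b=4,-]
e2 deliver 1→2: 2[foll,b=4,-]
e3 deliver 2→1: 1[lead,b=4,-]
e4 timeout(2): 2[cand,b=8,-]
e5 deliver 2→1: 1[foll,b=8,-]
e6 deliver 1→2: 2[lead,b=8,-]
e7 deliver 0→2: ·
e8 deliver 1→0: 0[foll,b=4,-]
e9 deliver 2→0: 0[foll,b=8,-]
e10 timeout(2): 2[cand,b=11,-]
e11 deliver 0→1: ·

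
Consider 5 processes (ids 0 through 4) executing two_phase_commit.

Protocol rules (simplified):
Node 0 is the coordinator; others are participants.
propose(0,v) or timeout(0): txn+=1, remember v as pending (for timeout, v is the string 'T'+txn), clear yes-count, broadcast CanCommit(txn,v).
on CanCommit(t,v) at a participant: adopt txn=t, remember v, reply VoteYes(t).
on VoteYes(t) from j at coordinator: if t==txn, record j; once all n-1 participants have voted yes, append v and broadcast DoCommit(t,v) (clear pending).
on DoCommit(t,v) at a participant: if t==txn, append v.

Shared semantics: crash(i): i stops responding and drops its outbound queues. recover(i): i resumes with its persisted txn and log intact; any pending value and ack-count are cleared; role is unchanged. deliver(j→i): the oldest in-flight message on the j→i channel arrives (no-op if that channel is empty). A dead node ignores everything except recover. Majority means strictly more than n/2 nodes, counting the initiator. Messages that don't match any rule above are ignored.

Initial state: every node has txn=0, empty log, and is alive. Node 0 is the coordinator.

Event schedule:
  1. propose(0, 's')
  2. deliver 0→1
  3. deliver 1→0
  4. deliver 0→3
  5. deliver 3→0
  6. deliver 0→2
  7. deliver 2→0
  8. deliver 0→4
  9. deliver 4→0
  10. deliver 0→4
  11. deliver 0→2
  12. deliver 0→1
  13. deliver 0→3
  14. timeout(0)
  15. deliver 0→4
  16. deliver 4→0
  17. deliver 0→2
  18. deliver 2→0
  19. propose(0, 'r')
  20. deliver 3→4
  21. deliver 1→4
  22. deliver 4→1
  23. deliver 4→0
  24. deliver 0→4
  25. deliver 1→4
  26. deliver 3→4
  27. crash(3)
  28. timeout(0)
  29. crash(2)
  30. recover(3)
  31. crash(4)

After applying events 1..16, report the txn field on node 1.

[1] propose(0,'s') → N0(coor t1 [-])
[2] deliver 0→1 → N1(part t1 [-])
[3] deliver 1→0 → ∅
[4] deliver 0→3 → N3(part t1 [-])
[5] deliver 3→0 → ∅
[6] deliver 0→2 → N2(part t1 [-])
[7] deliver 2→0 → ∅
[8] deliver 0→4 → N4(part t1 [-])
[9] deliver 4→0 → N0(coor t1 [s])
[10] deliver 0→4 → N4(part t1 [s])
[11] deliver 0→2 → N2(part t1 [s])
[12] deliver 0→1 → N1(part t1 [s])
[13] deliver 0→3 → N3(part t1 [s])
[14] timeout(0) → N0(coor t2 [s])
[15] deliver 0→4 → N4(part t2 [s])
[16] deliver 4→0 → ∅

1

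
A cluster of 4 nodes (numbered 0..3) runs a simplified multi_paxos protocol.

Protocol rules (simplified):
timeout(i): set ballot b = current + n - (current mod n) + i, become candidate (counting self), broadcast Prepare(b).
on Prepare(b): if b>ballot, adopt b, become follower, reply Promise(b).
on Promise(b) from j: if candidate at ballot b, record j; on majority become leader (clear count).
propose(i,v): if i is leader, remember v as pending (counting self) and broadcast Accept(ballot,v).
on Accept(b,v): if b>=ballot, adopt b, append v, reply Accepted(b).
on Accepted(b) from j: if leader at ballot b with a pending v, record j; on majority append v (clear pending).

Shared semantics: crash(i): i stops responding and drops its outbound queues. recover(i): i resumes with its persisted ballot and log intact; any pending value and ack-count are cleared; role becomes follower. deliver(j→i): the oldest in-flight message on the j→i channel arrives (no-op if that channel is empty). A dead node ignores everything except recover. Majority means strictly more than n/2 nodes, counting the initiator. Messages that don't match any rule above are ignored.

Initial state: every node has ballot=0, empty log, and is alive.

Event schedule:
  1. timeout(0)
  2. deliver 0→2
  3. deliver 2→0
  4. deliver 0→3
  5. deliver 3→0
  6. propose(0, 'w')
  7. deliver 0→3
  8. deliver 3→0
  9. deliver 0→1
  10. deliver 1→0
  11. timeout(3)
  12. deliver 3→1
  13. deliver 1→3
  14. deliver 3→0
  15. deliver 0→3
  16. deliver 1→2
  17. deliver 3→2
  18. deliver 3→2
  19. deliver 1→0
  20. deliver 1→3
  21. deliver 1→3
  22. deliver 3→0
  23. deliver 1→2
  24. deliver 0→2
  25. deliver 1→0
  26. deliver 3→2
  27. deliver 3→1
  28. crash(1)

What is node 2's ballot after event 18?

e1 timeout(0): 0[cand,b=4,-]
e2 deliver 0→2: 2[foll,b=4,-]
e3 deliver 2→0: ·
e4 deliver 0→3: 3[foll,b=4,-]
e5 deliver 3→0: 0[lead,b=4,-]
e6 propose(0,'w'): ·
e7 deliver 0→3: 3[foll,b=4,w]
e8 deliver 3→0: ·
e9 deliver 0→1: 1[foll,b=4,-]
e10 deliver 1→0: ·
e11 timeout(3): 3[cand,b=11,w]
e12 deliver 3→1: 1[foll,b=11,-]
e13 deliver 1→3: ·
e14 deliver 3→0: 0[foll,b=11,-]
e15 deliver 0→3: 3[lead,b=11,w]
e16 deliver 1→2: ·
e17 deliver 3→2: 2[foll,b=11,-]
e18 deliver 3→2: ·

11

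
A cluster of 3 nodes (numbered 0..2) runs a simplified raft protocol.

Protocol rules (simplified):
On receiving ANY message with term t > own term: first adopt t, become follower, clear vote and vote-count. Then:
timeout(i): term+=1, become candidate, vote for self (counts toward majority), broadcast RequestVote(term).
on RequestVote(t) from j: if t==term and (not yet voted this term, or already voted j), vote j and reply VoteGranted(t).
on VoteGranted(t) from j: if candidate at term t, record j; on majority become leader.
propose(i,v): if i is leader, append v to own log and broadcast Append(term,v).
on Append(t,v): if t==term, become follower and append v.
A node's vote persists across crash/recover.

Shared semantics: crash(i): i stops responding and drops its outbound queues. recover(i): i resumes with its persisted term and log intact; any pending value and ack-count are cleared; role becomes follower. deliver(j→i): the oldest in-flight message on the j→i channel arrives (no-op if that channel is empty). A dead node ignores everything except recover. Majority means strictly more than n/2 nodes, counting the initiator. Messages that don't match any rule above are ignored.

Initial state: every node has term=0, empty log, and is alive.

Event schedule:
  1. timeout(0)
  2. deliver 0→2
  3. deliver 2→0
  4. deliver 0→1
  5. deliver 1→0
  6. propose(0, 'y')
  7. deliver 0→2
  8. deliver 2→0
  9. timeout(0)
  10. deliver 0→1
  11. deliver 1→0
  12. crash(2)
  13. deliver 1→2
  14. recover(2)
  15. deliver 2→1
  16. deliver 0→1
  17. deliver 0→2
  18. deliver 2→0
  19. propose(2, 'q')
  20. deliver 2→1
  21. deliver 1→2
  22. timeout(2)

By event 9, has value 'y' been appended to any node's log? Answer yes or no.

1. timeout(0):  <0:cand t1 ->
2. deliver 0→2:  <2:foll t1 ->
3. deliver 2→0:  <0:lead t1 ->
4. deliver 0→1:  <1:foll t1 ->
5. deliver 1→0:  nop
6. propose(0,'y'):  <0:lead t1 y>
7. deliver 0→2:  <2:foll t1 y>
8. deliver 2→0:  nop
9. timeout(0):  <0:cand t2 y>

yes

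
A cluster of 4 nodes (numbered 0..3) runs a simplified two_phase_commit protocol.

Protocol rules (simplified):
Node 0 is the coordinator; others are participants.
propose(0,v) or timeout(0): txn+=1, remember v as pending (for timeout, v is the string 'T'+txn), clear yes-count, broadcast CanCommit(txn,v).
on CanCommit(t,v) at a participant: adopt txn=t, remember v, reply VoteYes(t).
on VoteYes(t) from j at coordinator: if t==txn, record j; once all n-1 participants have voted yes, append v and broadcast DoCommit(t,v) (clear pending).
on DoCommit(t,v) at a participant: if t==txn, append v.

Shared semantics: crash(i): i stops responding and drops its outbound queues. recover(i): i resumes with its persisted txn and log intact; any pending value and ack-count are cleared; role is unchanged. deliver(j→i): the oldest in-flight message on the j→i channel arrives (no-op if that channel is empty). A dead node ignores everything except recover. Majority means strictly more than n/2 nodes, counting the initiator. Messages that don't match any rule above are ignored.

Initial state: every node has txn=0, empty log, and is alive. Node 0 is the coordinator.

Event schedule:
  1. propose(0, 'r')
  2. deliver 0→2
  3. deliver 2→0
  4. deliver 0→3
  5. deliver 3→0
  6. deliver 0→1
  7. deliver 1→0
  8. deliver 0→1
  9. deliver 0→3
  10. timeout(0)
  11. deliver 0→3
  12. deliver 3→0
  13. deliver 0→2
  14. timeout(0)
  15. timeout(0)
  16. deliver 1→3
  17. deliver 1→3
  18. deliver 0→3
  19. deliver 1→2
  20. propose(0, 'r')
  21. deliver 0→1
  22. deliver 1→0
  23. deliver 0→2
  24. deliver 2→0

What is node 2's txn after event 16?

1

step 1 propose(0,'r'): 0={coor,t=1,log=-}
step 2 deliver 0→2: 2={part,t=1,log=-}
step 3 deliver 2→0: —
step 4 deliver 0→3: 3={part,t=1,log=-}
step 5 deliver 3→0: —
step 6 deliver 0→1: 1={part,t=1,log=-}
step 7 deliver 1→0: 0={coor,t=1,log=r}
step 8 deliver 0→1: 1={part,t=1,log=r}
step 9 deliver 0→3: 3={part,t=1,log=r}
step 10 timeout(0): 0={coor,t=2,log=r}
step 11 deliver 0→3: 3={part,t=2,log=r}
step 12 deliver 3→0: —
step 13 deliver 0→2: 2={part,t=1,log=r}
step 14 timeout(0): 0={coor,t=3,log=r}
step 15 timeout(0): 0={coor,t=4,log=r}
step 16 deliver 1→3: —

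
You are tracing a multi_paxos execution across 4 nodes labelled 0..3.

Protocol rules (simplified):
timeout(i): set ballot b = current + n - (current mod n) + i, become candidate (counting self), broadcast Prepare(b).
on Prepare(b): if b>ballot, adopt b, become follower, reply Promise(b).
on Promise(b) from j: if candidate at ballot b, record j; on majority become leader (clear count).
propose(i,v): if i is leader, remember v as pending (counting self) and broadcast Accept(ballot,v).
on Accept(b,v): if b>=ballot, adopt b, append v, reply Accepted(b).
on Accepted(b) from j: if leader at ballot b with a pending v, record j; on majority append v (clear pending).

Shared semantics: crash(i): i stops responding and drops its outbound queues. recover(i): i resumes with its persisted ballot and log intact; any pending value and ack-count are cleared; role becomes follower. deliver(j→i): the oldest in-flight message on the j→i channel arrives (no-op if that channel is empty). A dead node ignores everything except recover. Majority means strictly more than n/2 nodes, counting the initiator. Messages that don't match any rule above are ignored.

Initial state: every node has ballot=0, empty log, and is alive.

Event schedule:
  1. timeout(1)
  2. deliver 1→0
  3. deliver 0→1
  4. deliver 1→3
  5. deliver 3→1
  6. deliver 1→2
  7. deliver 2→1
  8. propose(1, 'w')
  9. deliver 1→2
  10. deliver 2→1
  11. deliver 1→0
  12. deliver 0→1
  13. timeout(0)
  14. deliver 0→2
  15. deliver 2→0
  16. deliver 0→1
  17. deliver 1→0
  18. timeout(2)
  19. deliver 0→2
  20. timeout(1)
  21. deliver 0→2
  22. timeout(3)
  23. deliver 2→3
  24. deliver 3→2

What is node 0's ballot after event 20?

after 1 — timeout(1): n1:cand/b5/[-]
after 2 — deliver 1→0: n0:foll/b5/[-]
after 3 — deliver 0→1: ·
after 4 — deliver 1→3: n3:foll/b5/[-]
after 5 — deliver 3→1: n1:lead/b5/[-]
after 6 — deliver 1→2: n2:foll/b5/[-]
after 7 — deliver 2→1: ·
after 8 — propose(1,'w'): ·
after 9 — deliver 1→2: n2:foll/b5/[w]
after 10 — deliver 2→1: ·
after 11 — deliver 1→0: n0:foll/b5/[w]
after 12 — deliver 0→1: n1:lead/b5/[w]
after 13 — timeout(0): n0:cand/b8/[w]
after 14 — deliver 0→2: n2:foll/b8/[w]
after 15 — deliver 2→0: ·
after 16 — deliver 0→1: n1:foll/b8/[w]
after 17 — deliver 1→0: n0:lead/b8/[w]
after 18 — timeout(2): n2:cand/b14/[w]
after 19 — deliver 0→2: ·
after 20 — timeout(1): n1:cand/b13/[w]

8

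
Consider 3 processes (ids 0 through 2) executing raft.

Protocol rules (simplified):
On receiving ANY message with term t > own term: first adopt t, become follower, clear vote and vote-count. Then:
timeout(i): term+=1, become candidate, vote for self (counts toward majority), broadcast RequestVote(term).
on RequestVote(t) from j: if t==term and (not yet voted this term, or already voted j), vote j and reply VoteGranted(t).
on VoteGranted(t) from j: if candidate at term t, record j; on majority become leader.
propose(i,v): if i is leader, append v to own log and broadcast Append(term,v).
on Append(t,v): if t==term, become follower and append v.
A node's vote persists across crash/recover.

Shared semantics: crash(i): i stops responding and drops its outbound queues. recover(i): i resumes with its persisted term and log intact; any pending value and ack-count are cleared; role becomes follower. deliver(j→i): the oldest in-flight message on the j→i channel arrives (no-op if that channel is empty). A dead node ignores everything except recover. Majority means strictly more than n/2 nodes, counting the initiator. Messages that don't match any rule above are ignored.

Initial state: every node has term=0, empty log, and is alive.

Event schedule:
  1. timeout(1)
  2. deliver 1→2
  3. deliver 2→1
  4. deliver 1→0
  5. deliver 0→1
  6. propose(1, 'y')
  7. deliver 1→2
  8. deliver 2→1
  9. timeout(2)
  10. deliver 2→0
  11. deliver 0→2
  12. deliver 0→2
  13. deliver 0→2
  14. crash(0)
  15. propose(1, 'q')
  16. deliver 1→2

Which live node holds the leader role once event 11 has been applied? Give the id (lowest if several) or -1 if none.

[1] timeout(1) → N1(cand t1 [-])
[2] deliver 1→2 → N2(foll t1 [-])
[3] deliver 2→1 → N1(lead t1 [-])
[4] deliver 1→0 → N0(foll t1 [-])
[5] deliver 0→1 → ∅
[6] propose(1,'y') → N1(lead t1 [y])
[7] deliver 1→2 → N2(foll t1 [y])
[8] deliver 2→1 → ∅
[9] timeout(2) → N2(cand t2 [y])
[10] deliver 2→0 → N0(foll t2 [-])
[11] deliver 0→2 → N2(lead t2 [y])

1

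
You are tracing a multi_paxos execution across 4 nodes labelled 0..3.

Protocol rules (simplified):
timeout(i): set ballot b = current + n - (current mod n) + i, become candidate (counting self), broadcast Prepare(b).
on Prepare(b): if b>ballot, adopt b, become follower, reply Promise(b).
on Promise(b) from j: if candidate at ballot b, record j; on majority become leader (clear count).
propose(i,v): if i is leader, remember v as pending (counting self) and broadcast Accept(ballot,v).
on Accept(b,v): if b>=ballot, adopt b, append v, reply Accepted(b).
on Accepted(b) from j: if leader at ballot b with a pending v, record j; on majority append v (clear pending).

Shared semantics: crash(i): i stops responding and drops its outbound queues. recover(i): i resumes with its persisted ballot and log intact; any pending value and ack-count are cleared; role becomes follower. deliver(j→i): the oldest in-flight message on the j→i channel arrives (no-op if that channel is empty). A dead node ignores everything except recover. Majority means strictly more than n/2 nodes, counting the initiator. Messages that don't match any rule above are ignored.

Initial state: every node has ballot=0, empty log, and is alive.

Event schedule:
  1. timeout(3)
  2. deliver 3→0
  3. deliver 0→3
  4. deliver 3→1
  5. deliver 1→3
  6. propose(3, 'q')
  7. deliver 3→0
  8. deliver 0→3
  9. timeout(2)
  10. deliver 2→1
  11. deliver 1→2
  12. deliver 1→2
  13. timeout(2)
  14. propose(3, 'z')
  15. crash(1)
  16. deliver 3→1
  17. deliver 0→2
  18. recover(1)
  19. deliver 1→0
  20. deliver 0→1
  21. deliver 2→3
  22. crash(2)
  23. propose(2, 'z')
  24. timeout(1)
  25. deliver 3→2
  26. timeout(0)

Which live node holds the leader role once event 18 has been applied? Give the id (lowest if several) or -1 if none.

3

after 1 — timeout(3): n3:cand/b7/[-]
after 2 — deliver 3→0: n0:foll/b7/[-]
after 3 — deliver 0→3: ·
after 4 — deliver 3→1: n1:foll/b7/[-]
after 5 — deliver 1→3: n3:lead/b7/[-]
after 6 — propose(3,'q'): ·
after 7 — deliver 3→0: n0:foll/b7/[q]
after 8 — deliver 0→3: ·
after 9 — timeout(2): n2:cand/b6/[-]
after 10 — deliver 2→1: ·
after 11 — deliver 1→2: ·
after 12 — deliver 1→2: ·
after 13 — timeout(2): n2:cand/b10/[-]
after 14 — propose(3,'z'): ·
after 15 — crash(1): n1:✗foll/b7/[-]
after 16 — deliver 3→1: ·
after 17 — deliver 0→2: ·
after 18 — recover(1): n1:foll/b7/[-]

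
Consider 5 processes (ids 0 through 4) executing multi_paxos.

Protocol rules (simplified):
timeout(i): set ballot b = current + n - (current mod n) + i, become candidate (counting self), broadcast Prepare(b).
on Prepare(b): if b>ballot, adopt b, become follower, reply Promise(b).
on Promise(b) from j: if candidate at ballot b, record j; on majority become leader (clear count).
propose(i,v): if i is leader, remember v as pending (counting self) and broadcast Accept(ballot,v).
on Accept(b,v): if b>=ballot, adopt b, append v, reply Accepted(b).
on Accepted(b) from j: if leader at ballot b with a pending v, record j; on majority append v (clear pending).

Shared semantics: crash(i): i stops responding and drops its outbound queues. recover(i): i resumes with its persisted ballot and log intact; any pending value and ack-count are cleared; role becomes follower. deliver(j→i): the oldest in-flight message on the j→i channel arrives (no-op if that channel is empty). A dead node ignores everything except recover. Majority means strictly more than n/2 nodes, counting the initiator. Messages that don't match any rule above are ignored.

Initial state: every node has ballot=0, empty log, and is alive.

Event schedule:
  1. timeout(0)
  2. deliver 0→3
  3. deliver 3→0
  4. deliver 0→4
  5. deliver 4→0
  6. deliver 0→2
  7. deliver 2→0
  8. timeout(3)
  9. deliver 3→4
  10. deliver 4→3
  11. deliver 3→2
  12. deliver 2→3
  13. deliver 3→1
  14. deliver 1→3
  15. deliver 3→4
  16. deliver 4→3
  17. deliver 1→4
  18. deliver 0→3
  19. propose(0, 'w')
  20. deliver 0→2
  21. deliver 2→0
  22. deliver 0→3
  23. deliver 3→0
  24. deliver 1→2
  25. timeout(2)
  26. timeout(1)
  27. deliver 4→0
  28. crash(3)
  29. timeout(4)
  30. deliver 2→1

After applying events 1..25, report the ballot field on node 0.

13

e1 timeout(0): 0[cand,b=5,-]
e2 deliver 0→3: 3[foll,b=5,-]
e3 deliver 3→0: ·
e4 deliver 0→4: 4[foll,b=5,-]
e5 deliver 4→0: 0[lead,b=5,-]
e6 deliver 0→2: 2[foll,b=5,-]
e7 deliver 2→0: ·
e8 timeout(3): 3[cand,b=13,-]
e9 deliver 3→4: 4[foll,b=13,-]
e10 deliver 4→3: ·
e11 deliver 3→2: 2[foll,b=13,-]
e12 deliver 2→3: 3[lead,b=13,-]
e13 deliver 3→1: 1[foll,b=13,-]
e14 deliver 1→3: ·
e15 deliver 3→4: ·
e16 deliver 4→3: ·
e17 deliver 1→4: ·
e18 deliver 0→3: ·
e19 propose(0,'w'): ·
e20 deliver 0→2: ·
e21 deliver 2→0: ·
e22 deliver 0→3: ·
e23 deliver 3→0: 0[foll,b=13,-]
e24 deliver 1→2: ·
e25 timeout(2): 2[cand,b=17,-]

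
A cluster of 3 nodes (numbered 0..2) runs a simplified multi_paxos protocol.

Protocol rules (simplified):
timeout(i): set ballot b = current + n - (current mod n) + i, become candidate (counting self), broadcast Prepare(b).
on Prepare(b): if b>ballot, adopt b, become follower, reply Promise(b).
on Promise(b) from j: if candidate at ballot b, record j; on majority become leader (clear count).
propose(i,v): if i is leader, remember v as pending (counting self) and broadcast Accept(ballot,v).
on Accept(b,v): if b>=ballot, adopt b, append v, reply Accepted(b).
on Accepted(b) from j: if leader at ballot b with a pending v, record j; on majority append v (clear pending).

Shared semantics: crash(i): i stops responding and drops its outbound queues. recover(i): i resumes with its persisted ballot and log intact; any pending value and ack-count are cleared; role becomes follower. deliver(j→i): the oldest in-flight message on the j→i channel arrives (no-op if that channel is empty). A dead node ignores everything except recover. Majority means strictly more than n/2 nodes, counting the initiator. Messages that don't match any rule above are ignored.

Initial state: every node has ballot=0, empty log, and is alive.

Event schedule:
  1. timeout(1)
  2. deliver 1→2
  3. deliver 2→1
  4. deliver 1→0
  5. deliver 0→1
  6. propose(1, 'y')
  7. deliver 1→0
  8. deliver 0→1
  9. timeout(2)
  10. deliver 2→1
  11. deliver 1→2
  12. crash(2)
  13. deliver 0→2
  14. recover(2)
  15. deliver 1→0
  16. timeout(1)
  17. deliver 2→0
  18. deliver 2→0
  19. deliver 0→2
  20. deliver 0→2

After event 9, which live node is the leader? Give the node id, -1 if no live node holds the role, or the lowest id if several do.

1

step 1 timeout(1): 1={cand,b=4,log=-}
step 2 deliver 1→2: 2={foll,b=4,log=-}
step 3 deliver 2→1: 1={lead,b=4,log=-}
step 4 deliver 1→0: 0={foll,b=4,log=-}
step 5 deliver 0→1: —
step 6 propose(1,'y'): —
step 7 deliver 1→0: 0={foll,b=4,log=y}
step 8 deliver 0→1: 1={lead,b=4,log=y}
step 9 timeout(2): 2={cand,b=8,log=-}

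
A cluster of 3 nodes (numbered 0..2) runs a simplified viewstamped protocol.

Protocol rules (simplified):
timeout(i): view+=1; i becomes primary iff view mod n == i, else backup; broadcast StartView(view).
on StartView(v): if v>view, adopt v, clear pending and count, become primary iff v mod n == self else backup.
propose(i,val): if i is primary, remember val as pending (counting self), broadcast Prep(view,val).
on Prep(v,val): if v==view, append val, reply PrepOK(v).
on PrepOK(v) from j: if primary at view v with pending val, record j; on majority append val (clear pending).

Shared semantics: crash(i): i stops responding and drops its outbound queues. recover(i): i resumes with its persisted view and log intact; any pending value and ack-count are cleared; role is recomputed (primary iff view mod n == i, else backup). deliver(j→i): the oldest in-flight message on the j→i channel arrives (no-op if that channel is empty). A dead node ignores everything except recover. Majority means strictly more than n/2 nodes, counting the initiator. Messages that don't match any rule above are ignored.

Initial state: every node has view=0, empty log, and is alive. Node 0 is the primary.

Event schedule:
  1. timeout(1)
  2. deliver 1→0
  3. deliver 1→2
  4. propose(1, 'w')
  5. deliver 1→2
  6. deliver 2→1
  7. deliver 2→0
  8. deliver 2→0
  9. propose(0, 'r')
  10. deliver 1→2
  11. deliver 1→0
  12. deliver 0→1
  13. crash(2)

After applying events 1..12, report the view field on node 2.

after 1 — timeout(1): n1:prim/v1/[-]
after 2 — deliver 1→0: n0:back/v1/[-]
after 3 — deliver 1→2: n2:back/v1/[-]
after 4 — propose(1,'w'): ·
after 5 — deliver 1→2: n2:back/v1/[w]
after 6 — deliver 2→1: n1:prim/v1/[w]
after 7 — deliver 2→0: ·
after 8 — deliver 2→0: ·
after 9 — propose(0,'r'): ·
after 10 — deliver 1→2: ·
after 11 — deliver 1→0: n0:back/v1/[w]
after 12 — deliver 0→1: ·

1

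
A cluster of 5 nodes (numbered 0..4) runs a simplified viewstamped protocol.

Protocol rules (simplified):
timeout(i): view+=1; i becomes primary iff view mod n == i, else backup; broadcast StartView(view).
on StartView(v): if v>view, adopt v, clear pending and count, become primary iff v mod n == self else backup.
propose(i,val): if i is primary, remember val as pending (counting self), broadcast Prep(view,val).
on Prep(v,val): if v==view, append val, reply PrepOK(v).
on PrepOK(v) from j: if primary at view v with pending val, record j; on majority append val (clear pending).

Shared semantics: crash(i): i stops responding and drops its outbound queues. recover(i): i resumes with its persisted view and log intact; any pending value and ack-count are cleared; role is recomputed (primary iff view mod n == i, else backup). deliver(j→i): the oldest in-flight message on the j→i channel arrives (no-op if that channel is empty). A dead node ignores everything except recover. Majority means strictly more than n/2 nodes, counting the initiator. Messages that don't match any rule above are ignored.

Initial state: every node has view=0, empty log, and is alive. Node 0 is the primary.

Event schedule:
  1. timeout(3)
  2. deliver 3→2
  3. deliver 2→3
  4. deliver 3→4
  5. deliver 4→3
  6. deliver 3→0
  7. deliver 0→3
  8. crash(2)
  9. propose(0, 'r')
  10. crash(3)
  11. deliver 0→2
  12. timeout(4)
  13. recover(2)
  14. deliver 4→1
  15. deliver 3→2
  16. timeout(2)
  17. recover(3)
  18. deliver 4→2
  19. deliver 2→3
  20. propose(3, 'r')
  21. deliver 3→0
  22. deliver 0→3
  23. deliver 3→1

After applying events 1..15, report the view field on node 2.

1

after 1 — timeout(3): n3:back/v1/[-]
after 2 — deliver 3→2: n2:back/v1/[-]
after 3 — deliver 2→3: ·
after 4 — deliver 3→4: n4:back/v1/[-]
after 5 — deliver 4→3: ·
after 6 — deliver 3→0: n0:back/v1/[-]
after 7 — deliver 0→3: ·
after 8 — crash(2): n2:✗back/v1/[-]
after 9 — propose(0,'r'): ·
after 10 — crash(3): n3:✗back/v1/[-]
after 11 — deliver 0→2: ·
after 12 — timeout(4): n4:back/v2/[-]
after 13 — recover(2): n2:back/v1/[-]
after 14 — deliver 4→1: n1:back/v2/[-]
after 15 — deliver 3→2: ·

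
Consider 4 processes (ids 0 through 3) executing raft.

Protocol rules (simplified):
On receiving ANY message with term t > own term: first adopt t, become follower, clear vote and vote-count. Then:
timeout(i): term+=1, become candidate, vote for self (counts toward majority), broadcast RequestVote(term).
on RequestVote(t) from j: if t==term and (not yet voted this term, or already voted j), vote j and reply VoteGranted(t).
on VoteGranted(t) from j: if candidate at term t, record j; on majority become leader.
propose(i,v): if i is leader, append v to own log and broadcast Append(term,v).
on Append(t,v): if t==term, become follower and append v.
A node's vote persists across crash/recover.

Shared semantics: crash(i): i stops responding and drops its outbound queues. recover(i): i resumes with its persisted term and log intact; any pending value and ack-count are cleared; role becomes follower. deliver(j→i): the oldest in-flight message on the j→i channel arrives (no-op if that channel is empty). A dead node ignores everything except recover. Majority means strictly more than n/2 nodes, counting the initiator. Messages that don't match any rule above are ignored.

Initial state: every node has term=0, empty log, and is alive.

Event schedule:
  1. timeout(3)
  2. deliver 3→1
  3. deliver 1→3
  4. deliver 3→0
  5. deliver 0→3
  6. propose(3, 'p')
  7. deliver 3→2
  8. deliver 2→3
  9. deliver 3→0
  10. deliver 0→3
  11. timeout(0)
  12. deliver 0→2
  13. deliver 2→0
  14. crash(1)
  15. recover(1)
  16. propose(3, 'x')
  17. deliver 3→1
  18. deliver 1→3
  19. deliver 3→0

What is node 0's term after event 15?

2

step 1 timeout(3): 3={cand,t=1,log=-}
step 2 deliver 3→1: 1={foll,t=1,log=-}
step 3 deliver 1→3: —
step 4 deliver 3→0: 0={foll,t=1,log=-}
step 5 deliver 0→3: 3={lead,t=1,log=-}
step 6 propose(3,'p'): 3={lead,t=1,log=p}
step 7 deliver 3→2: 2={foll,t=1,log=-}
step 8 deliver 2→3: —
step 9 deliver 3→0: 0={foll,t=1,log=p}
step 10 deliver 0→3: —
step 11 timeout(0): 0={cand,t=2,log=p}
step 12 deliver 0→2: 2={foll,t=2,log=-}
step 13 deliver 2→0: —
step 14 crash(1): 1={✗foll,t=1,log=-}
step 15 recover(1): 1={foll,t=1,log=-}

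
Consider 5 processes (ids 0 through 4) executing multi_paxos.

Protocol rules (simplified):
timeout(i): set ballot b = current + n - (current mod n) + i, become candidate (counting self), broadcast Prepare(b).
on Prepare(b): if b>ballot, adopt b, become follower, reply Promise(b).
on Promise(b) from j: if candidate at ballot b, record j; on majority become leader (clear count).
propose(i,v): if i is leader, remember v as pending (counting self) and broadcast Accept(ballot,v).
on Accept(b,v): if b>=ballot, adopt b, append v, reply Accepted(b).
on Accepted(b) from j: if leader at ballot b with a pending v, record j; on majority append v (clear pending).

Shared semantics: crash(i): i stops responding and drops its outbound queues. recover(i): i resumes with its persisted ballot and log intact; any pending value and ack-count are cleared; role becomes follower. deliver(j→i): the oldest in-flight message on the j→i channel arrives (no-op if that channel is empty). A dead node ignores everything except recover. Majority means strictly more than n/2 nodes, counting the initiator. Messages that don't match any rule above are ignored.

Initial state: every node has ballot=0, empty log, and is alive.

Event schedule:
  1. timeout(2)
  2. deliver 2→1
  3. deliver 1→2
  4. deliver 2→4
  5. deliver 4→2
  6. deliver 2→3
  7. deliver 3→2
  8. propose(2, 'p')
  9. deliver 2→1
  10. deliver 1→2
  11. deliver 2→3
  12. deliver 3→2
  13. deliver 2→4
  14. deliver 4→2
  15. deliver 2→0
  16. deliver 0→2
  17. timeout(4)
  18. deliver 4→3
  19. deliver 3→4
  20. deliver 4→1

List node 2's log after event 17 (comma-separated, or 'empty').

p

step 1 timeout(2): 2={cand,b=7,log=-}
step 2 deliver 2→1: 1={foll,b=7,log=-}
step 3 deliver 1→2: —
step 4 deliver 2→4: 4={foll,b=7,log=-}
step 5 deliver 4→2: 2={lead,b=7,log=-}
step 6 deliver 2→3: 3={foll,b=7,log=-}
step 7 deliver 3→2: —
step 8 propose(2,'p'): —
step 9 deliver 2→1: 1={foll,b=7,log=p}
step 10 deliver 1→2: —
step 11 deliver 2→3: 3={foll,b=7,log=p}
step 12 deliver 3→2: 2={lead,b=7,log=p}
step 13 deliver 2→4: 4={foll,b=7,log=p}
step 14 deliver 4→2: —
step 15 deliver 2→0: 0={foll,b=7,log=-}
step 16 deliver 0→2: —
step 17 timeout(4): 4={cand,b=14,log=p}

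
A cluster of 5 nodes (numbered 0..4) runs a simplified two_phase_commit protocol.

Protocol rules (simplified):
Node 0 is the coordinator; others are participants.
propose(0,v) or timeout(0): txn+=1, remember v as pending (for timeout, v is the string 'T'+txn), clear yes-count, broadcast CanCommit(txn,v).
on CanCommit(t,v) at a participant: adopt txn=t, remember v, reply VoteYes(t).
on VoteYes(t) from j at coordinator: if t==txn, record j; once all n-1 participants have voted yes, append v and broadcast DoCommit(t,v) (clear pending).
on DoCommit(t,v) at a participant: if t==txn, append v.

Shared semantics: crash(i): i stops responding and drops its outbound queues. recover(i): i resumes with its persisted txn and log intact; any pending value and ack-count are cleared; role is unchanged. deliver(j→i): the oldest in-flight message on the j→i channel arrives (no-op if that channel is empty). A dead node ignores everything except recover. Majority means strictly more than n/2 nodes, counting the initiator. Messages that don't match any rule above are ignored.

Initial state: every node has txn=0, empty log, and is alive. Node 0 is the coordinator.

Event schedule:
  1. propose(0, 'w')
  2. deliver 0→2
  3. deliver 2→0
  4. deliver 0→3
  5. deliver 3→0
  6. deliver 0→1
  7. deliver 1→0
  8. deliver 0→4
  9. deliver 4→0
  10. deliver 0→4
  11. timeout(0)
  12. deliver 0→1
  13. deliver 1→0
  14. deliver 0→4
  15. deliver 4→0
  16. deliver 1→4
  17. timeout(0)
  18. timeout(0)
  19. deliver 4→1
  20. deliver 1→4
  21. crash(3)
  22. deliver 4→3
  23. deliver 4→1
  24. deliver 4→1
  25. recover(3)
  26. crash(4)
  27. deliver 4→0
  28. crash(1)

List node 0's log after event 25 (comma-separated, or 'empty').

w

e1 propose(0,'w'): 0[coor,t=1,-]
e2 deliver 0→2: 2[part,t=1,-]
e3 deliver 2→0: ·
e4 deliver 0→3: 3[part,t=1,-]
e5 deliver 3→0: ·
e6 deliver 0→1: 1[part,t=1,-]
e7 deliver 1→0: ·
e8 deliver 0→4: 4[part,t=1,-]
e9 deliver 4→0: 0[coor,t=1,w]
e10 deliver 0→4: 4[part,t=1,w]
e11 timeout(0): 0[coor,t=2,w]
e12 deliver 0→1: 1[part,t=1,w]
e13 deliver 1→0: ·
e14 deliver 0→4: 4[part,t=2,w]
e15 deliver 4→0: ·
e16 deliver 1→4: ·
e17 timeout(0): 0[coor,t=3,w]
e18 timeout(0): 0[coor,t=4,w]
e19 deliver 4→1: ·
e20 deliver 1→4: ·
e21 crash(3): 3[✗part,t=1,-]
e22 deliver 4→3: ·
e23 deliver 4→1: ·
e24 deliver 4→1: ·
e25 recover(3): 3[part,t=1,-]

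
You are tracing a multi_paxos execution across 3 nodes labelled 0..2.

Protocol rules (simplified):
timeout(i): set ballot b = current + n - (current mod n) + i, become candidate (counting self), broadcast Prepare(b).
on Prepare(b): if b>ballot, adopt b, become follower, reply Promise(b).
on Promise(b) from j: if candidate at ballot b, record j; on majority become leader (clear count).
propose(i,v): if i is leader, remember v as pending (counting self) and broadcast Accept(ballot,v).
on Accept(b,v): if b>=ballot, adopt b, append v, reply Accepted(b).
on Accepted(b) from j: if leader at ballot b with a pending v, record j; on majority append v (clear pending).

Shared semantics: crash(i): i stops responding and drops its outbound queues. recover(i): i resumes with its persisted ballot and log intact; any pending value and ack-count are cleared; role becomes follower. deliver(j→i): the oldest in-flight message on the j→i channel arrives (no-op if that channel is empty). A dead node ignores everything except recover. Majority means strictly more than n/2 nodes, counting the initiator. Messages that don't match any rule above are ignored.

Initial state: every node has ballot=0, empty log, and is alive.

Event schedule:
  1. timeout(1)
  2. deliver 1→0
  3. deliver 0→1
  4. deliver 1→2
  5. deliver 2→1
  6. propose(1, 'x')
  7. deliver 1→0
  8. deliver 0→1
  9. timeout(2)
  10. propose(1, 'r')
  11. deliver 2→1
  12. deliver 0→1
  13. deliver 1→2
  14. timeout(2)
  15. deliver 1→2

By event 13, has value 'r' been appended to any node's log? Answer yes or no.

[1] timeout(1) → N1(cand b4 [-])
[2] deliver 1→0 → N0(foll b4 [-])
[3] deliver 0→1 → N1(lead b4 [-])
[4] deliver 1→2 → N2(foll b4 [-])
[5] deliver 2→1 → ∅
[6] propose(1,'x') → ∅
[7] deliver 1→0 → N0(foll b4 [x])
[8] deliver 0→1 → N1(lead b4 [x])
[9] timeout(2) → N2(cand b8 [-])
[10] propose(1,'r') → ∅
[11] deliver 2→1 → N1(foll b8 [x])
[12] deliver 0→1 → ∅
[13] deliver 1→2 → ∅

no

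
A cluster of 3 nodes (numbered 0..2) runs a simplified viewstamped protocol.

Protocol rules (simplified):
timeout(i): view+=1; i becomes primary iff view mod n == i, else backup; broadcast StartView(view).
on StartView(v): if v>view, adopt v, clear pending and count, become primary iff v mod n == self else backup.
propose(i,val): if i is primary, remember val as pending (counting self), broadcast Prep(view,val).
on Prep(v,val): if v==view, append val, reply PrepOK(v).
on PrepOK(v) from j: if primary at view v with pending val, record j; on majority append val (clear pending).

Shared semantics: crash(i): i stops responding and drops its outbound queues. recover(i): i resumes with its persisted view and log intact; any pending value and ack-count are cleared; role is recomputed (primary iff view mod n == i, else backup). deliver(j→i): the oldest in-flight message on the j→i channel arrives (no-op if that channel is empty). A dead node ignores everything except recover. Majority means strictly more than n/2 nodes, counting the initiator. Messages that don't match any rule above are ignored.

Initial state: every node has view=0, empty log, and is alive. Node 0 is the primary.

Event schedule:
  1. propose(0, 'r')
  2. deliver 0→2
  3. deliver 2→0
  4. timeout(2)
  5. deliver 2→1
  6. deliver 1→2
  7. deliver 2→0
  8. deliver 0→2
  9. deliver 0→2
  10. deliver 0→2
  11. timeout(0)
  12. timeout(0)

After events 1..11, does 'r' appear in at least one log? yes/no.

yes

step 1 propose(0,'r'): —
step 2 deliver 0→2: 2={back,v=0,log=r}
step 3 deliver 2→0: 0={prim,v=0,log=r}
step 4 timeout(2): 2={back,v=1,log=r}
step 5 deliver 2→1: 1={prim,v=1,log=-}
step 6 deliver 1→2: —
step 7 deliver 2→0: 0={back,v=1,log=r}
step 8 deliver 0→2: —
step 9 deliver 0→2: —
step 10 deliver 0→2: —
step 11 timeout(0): 0={back,v=2,log=r}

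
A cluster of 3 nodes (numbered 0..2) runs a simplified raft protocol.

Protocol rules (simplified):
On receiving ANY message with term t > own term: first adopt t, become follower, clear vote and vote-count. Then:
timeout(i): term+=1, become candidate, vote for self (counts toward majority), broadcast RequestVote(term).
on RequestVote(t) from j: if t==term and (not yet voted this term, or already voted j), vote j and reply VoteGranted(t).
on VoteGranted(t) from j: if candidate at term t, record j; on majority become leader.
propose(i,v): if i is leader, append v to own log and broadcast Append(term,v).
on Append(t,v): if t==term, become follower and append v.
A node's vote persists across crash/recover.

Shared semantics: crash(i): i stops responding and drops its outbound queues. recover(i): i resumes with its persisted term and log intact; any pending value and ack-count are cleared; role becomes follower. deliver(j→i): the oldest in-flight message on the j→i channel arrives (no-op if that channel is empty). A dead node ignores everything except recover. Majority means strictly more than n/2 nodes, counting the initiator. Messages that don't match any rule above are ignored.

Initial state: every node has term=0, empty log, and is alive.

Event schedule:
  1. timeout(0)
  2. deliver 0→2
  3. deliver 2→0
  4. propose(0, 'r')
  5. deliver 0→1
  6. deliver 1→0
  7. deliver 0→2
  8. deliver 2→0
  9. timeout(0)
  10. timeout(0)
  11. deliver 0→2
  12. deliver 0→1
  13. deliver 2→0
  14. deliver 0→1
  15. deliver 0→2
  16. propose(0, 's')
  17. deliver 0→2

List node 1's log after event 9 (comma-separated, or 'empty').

empty

step 1 timeout(0): 0={cand,t=1,log=-}
step 2 deliver 0→2: 2={foll,t=1,log=-}
step 3 deliver 2→0: 0={lead,t=1,log=-}
step 4 propose(0,'r'): 0={lead,t=1,log=r}
step 5 deliver 0→1: 1={foll,t=1,log=-}
step 6 deliver 1→0: —
step 7 deliver 0→2: 2={foll,t=1,log=r}
step 8 deliver 2→0: —
step 9 timeout(0): 0={cand,t=2,log=r}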